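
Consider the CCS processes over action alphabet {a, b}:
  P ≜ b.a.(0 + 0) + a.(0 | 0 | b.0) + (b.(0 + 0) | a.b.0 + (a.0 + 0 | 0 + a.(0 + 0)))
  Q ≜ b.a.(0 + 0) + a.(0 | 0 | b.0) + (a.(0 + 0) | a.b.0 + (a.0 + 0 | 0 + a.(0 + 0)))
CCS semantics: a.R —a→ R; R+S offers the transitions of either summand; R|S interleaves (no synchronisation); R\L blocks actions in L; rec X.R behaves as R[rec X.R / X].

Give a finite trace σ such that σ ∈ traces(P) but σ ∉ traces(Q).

P's transition system — 11 states:
  m0 = b.a.(0 + 0) + a.(0 | 0 | b.0) + (b.(0 + 0) | a.b.0 + (a.0 + 0 | 0 + a.(0 + 0))) | ··a··> m1, ··a··> m2, ··a··> m3, ··a··> m4, ··b··> m5, ··b··> m6
  m1 = 0 | ·
  m2 = 0 + 0 | ·
  m3 = 0 | 0 | b.0 | ··b··> m7
  m4 = b.(0 + 0) | b.0 | ··b··> m8, ··b··> m9
  m5 = (0 + 0) | a.b.0 | ··a··> m8
  m6 = a.(0 + 0) | ··a··> m2
  m7 = 0 | 0 | 0 | ·
  m8 = (0 + 0) | b.0 | ··b··> m10
  m9 = b.(0 + 0) | 0 | ··b··> m10
  m10 = (0 + 0) | 0 | ·
Q's transition system — 11 states:
  n0 = b.a.(0 + 0) + a.(0 | 0 | b.0) + (a.(0 + 0) | a.b.0 + (a.0 + 0 | 0 + a.(0 + 0))) | ··a··> n1, ··a··> n2, ··a··> n3, ··a··> n4, ··a··> n5, ··b··> n6
  n1 = (0 + 0) | a.b.0 | ··a··> n7
  n2 = 0 | ·
  n3 = 0 + 0 | ·
  n4 = 0 | 0 | b.0 | ··b··> n8
  n5 = a.(0 + 0) | b.0 | ··a··> n7, ··b··> n9
  n6 = a.(0 + 0) | ··a··> n3
  n7 = (0 + 0) | b.0 | ··b··> n10
  n8 = 0 | 0 | 0 | ·
  n9 = a.(0 + 0) | 0 | ··a··> n10
  n10 = (0 + 0) | 0 | ·
Run σ = ⟨abb⟩ on P: start {m0}
  step 1 (a): {m1, m2, m3, m4}
  step 2 (b): {m7, m8, m9}
  step 3 (b): {m10}
  ✓ P
Run σ = ⟨abb⟩ on Q: start {n0}
  step 1 (a): {n1, n2, n3, n4, n5}
  step 2 (b): {n8, n9}
  step 3 (b): no successor for Q

abb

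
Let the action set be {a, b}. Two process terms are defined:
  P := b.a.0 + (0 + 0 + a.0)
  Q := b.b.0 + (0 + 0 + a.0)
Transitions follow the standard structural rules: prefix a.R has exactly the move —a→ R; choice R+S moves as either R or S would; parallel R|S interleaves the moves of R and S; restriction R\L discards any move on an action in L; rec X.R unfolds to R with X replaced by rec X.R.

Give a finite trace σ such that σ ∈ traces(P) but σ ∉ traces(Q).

ba

LTS(P): 3 reachable states
  s0 = b.a.0 + (0 + 0 + a.0) ⊢ ··a··> s1, ··b··> s2
  s1 = 0 ⊢ stopped
  s2 = a.0 ⊢ ··a··> s1
LTS(Q): 3 reachable states
  t0 = b.b.0 + (0 + 0 + a.0) ⊢ ··a··> t1, ··b··> t2
  t1 = 0 ⊢ stopped
  t2 = b.0 ⊢ ··b··> t1
Run σ = ⟨ba⟩ on P: start {s0}
  after b @ step 1: {s2}
  after a @ step 2: {s1}
  — P admits the full trace.
Run σ = ⟨ba⟩ on Q: start {t0}
  after b @ step 1: {t2}
  after a @ step 2: ∅  — Q cannot continue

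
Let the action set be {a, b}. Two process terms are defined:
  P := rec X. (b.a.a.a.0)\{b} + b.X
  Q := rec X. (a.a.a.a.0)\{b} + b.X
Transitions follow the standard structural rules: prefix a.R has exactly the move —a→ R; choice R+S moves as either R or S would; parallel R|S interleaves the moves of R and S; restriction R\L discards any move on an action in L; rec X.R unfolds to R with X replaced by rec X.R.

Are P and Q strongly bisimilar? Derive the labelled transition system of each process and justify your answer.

not bisimilar

P's transition system — 1 states:
  u0 = rec X. (b.a.a.a.0)\{b} + b.X | =b=> u0
Q's transition system — 5 states:
  v0 = rec X. (a.a.a.a.0)\{b} + b.X | =a=> v1, =b=> v0
  v1 = (a.a.a.0)\{b} | =a=> v2
  v2 = (a.a.0)\{b} | =a=> v3
  v3 = (a.0)\{b} | =a=> v4
  v4 = 0\{b} | ∅
Bisimilarity quotient blocks:
  B0 = {u0}
  B1 = {v0}
  B2 = {v1}
  B3 = {v2}
  B4 = {v3}
  B5 = {v4}
u0 ∈ B0, v0 ∈ B1 → different blocks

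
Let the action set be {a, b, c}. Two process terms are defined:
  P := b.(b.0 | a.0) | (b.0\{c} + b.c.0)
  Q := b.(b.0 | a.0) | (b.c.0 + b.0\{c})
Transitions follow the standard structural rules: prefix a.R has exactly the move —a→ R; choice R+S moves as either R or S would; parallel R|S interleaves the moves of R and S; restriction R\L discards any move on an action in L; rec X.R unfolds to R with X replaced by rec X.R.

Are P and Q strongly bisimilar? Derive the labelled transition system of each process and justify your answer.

P ~ Q

Reachable graph of P (20 states):
  m0 = b.(b.0 | a.0) | (b.0\{c} + b.c.0) has moves --b--▸ m1, --b--▸ m2, --b--▸ m3
  m1 = b.(b.0 | a.0) | 0\{c} has moves --b--▸ m4
  m2 = b.(b.0 | a.0) | c.0 has moves --b--▸ m5, --c--▸ m6
  m3 = b.0 | a.0 | (b.0\{c} + b.c.0) has moves --a--▸ m7, --b--▸ m4, --b--▸ m5, --b--▸ m8
  m4 = b.0 | a.0 | 0\{c} has moves --a--▸ m9, --b--▸ m10
  m5 = b.0 | a.0 | c.0 has moves --a--▸ m11, --b--▸ m12, --c--▸ m13
  m6 = b.(b.0 | a.0) | 0 has moves --b--▸ m13
  m7 = b.0 | 0 | (b.0\{c} + b.c.0) has moves --b--▸ m11, --b--▸ m14, --b--▸ m9
  m8 = 0 | a.0 | (b.0\{c} + b.c.0) has moves --a--▸ m14, --b--▸ m10, --b--▸ m12
  m9 = b.0 | 0 | 0\{c} has moves --b--▸ m15
  m10 = 0 | a.0 | 0\{c} has moves --a--▸ m15
  m11 = b.0 | 0 | c.0 has moves --b--▸ m16, --c--▸ m17
  m12 = 0 | a.0 | c.0 has moves --a--▸ m16, --c--▸ m18
  m13 = b.0 | a.0 | 0 has moves --a--▸ m17, --b--▸ m18
  m14 = 0 | 0 | (b.0\{c} + b.c.0) has moves --b--▸ m15, --b--▸ m16
  m15 = 0 | 0 | 0\{c} has moves (no moves)
  m16 = 0 | 0 | c.0 has moves --c--▸ m19
  m17 = b.0 | 0 | 0 has moves --b--▸ m19
  m18 = 0 | a.0 | 0 has moves --a--▸ m19
  m19 = 0 | 0 | 0 has moves (no moves)
Reachable graph of Q (20 states):
  n0 = b.(b.0 | a.0) | (b.c.0 + b.0\{c}) has moves --b--▸ n1, --b--▸ n2, --b--▸ n3
  n1 = b.(b.0 | a.0) | 0\{c} has moves --b--▸ n4
  n2 = b.(b.0 | a.0) | c.0 has moves --b--▸ n5, --c--▸ n6
  n3 = b.0 | a.0 | (b.c.0 + b.0\{c}) has moves --a--▸ n7, --b--▸ n4, --b--▸ n5, --b--▸ n8
  n4 = b.0 | a.0 | 0\{c} has moves --a--▸ n9, --b--▸ n10
  n5 = b.0 | a.0 | c.0 has moves --a--▸ n11, --b--▸ n12, --c--▸ n13
  n6 = b.(b.0 | a.0) | 0 has moves --b--▸ n13
  n7 = b.0 | 0 | (b.c.0 + b.0\{c}) has moves --b--▸ n11, --b--▸ n14, --b--▸ n9
  n8 = 0 | a.0 | (b.c.0 + b.0\{c}) has moves --a--▸ n14, --b--▸ n10, --b--▸ n12
  n9 = b.0 | 0 | 0\{c} has moves --b--▸ n15
  n10 = 0 | a.0 | 0\{c} has moves --a--▸ n15
  n11 = b.0 | 0 | c.0 has moves --b--▸ n16, --c--▸ n17
  n12 = 0 | a.0 | c.0 has moves --a--▸ n16, --c--▸ n18
  n13 = b.0 | a.0 | 0 has moves --a--▸ n17, --b--▸ n18
  n14 = 0 | 0 | (b.c.0 + b.0\{c}) has moves --b--▸ n15, --b--▸ n16
  n15 = 0 | 0 | 0\{c} has moves (no moves)
  n16 = 0 | 0 | c.0 has moves --c--▸ n19
  n17 = b.0 | 0 | 0 has moves --b--▸ n19
  n18 = 0 | a.0 | 0 has moves --a--▸ n19
  n19 = 0 | 0 | 0 has moves (no moves)
Partition-refinement fixed point:
  B0 = {m0, n0}
  B1 = {m2, n2}
  B2 = {m1, m6, n1, n6}
  B3 = {m13, m4, n13, n4}
  B4 = {m10, m18, n10, n18}
  B5 = {m15, m19, n15, n19}
  B6 = {m17, m9, n17, n9}
  B7 = {m5, n5}
  B8 = {m12, n12}
  B9 = {m16, n16}
  B10 = {m11, n11}
  B11 = {m3, n3}
  B12 = {m7, n7}
  B13 = {m14, n14}
  B14 = {m8, n8}
m0 ∈ B0, n0 ∈ B0 → same block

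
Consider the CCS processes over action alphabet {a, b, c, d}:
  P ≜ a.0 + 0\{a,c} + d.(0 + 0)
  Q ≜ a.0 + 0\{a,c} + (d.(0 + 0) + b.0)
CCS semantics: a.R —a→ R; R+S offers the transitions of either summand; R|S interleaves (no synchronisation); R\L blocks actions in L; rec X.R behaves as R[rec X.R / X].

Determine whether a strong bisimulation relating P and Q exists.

P ≁ Q

LTS(P): 3 reachable states
  p0 = a.0 + 0\{a,c} + d.(0 + 0) | =a=> p1, =d=> p2
  p1 = 0 | deadlocked
  p2 = 0 + 0 | deadlocked
LTS(Q): 3 reachable states
  q0 = a.0 + 0\{a,c} + (d.(0 + 0) + b.0) | =a=> q1, =b=> q1, =d=> q2
  q1 = 0 | deadlocked
  q2 = 0 + 0 | deadlocked
Bisimilarity quotient blocks:
  B0 = {p0}
  B1 = {p1, p2, q1, q2}
  B2 = {q0}
p0 ∈ B0, q0 ∈ B2 → different blocks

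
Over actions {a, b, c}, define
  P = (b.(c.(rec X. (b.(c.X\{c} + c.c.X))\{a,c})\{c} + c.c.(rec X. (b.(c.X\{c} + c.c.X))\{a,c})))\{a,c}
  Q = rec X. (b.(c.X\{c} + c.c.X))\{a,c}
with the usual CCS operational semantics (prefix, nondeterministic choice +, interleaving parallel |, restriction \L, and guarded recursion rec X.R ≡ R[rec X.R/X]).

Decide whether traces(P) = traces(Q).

LTS(P): 2 reachable states
  s0 = (b.(c.(rec X. (b.(c.X\{c} + c.c.X))\{a,c})\{c} + c.c.(rec X. (b.(c.X\{c} + c.c.X))\{a,c})))\{a,c} → =b=> s1
  s1 = (c.(rec X. (b.(c.X\{c} + c.c.X))\{a,c})\{c} + c.c.(rec X. (b.(c.X\{c} + c.c.X))\{a,c}))\{a,c} → ∅
LTS(Q): 2 reachable states
  t0 = rec X. (b.(c.X\{c} + c.c.X))\{a,c} → =b=> t1
  t1 = (c.(rec X. (b.(c.X\{c} + c.c.X))\{a,c})\{c} + c.c.(rec X. (b.(c.X\{c} + c.c.X))\{a,c}))\{a,c} → ∅
Coarsest stable partition (strong bisimilarity classes):
  B0 = {s0, t0}
  B1 = {s1, t1}
s0 ∈ B0, t0 ∈ B0 → same block
Bisimilar ⇒ trace-equivalent.

YES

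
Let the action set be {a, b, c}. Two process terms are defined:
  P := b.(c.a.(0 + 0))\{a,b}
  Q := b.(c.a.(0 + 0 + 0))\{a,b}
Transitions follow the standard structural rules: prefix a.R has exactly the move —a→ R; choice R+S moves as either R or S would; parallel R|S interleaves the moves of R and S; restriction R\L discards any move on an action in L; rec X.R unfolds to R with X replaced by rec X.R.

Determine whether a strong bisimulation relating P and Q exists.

P ~ Q

LTS(P): 3 reachable states
  p0 = b.(c.a.(0 + 0))\{a,b} | —b→ p1
  p1 = (c.a.(0 + 0))\{a,b} | —c→ p2
  p2 = (a.(0 + 0))\{a,b} | stopped
LTS(Q): 3 reachable states
  q0 = b.(c.a.(0 + 0 + 0))\{a,b} | —b→ q1
  q1 = (c.a.(0 + 0 + 0))\{a,b} | —c→ q2
  q2 = (a.(0 + 0 + 0))\{a,b} | stopped
Coarsest stable partition (strong bisimilarity classes):
  B0 = {p0, q0}
  B1 = {p1, q1}
  B2 = {p2, q2}
p0 ∈ B0, q0 ∈ B0 → same block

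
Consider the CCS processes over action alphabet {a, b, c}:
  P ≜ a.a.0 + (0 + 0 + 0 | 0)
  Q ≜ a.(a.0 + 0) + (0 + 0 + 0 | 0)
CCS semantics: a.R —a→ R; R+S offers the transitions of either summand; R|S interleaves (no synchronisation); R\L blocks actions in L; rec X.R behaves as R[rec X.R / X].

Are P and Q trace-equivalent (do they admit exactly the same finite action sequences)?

P's transition system — 3 states:
  s0 = a.a.0 + (0 + 0 + 0 | 0) → =a=> s1
  s1 = a.0 → =a=> s2
  s2 = 0 → ·
Q's transition system — 3 states:
  t0 = a.(a.0 + 0) + (0 + 0 + 0 | 0) → =a=> t1
  t1 = a.0 + 0 → =a=> t2
  t2 = 0 → ·
Bisimilarity quotient blocks:
  B0 = {s0, t0}
  B1 = {s1, t1}
  B2 = {s2, t2}
s0 ∈ B0, t0 ∈ B0 → same block
Bisimilar ⇒ trace-equivalent.

traces(P) = traces(Q)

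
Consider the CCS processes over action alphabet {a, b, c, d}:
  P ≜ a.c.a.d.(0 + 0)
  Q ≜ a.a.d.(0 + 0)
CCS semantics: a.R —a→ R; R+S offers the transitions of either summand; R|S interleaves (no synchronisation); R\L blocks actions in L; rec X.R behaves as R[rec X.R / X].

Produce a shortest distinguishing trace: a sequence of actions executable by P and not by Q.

P's transition system — 5 states:
  u0 = a.c.a.d.(0 + 0) | —a→ u1
  u1 = c.a.d.(0 + 0) | —c→ u2
  u2 = a.d.(0 + 0) | —a→ u3
  u3 = d.(0 + 0) | —d→ u4
  u4 = 0 + 0 | stopped
Q's transition system — 4 states:
  v0 = a.a.d.(0 + 0) | —a→ v1
  v1 = a.d.(0 + 0) | —a→ v2
  v2 = d.(0 + 0) | —d→ v3
  v3 = 0 + 0 | stopped
Trace ⟨ac⟩ through P, begin at {u0}:
  step 1 (a): {u1}
  step 2 (c): {u2}
  P completes σ.
Trace ⟨ac⟩ through Q, begin at {v0}:
  step 1 (a): {v1}
  step 2 (c): ∅  — Q cannot continue

ac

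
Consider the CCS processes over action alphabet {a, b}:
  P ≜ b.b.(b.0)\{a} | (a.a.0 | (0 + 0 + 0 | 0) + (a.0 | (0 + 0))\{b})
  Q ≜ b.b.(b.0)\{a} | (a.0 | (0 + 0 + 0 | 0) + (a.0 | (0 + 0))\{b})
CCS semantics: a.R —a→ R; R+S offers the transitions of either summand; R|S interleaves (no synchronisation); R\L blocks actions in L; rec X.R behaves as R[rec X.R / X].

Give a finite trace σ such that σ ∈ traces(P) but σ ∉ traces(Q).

aa

LTS(P): 16 reachable states
  p0 = b.b.(b.0)\{a} | (a.a.0 | (0 + 0 + 0 | 0) + (a.0 | (0 + 0))\{b}) :: =a=> p1, =a=> p2, =b=> p3
  p1 = b.b.(b.0)\{a} | (0 | (0 + 0))\{b} :: =b=> p4
  p2 = b.b.(b.0)\{a} | (a.0 | (0 + 0 + 0 | 0)) :: =a=> p5, =b=> p6
  p3 = b.(b.0)\{a} | (a.a.0 | (0 + 0 + 0 | 0) + (a.0 | (0 + 0))\{b}) :: =a=> p4, =a=> p6, =b=> p7
  p4 = b.(b.0)\{a} | (0 | (0 + 0))\{b} :: =b=> p8
  p5 = b.b.(b.0)\{a} | (0 | (0 + 0 + 0 | 0)) :: =b=> p9
  p6 = b.(b.0)\{a} | (a.0 | (0 + 0 + 0 | 0)) :: =a=> p9, =b=> p10
  p7 = (b.0)\{a} | (a.a.0 | (0 + 0 + 0 | 0) + (a.0 | (0 + 0))\{b}) :: =a=> p10, =a=> p8, =b=> p11
  p8 = (b.0)\{a} | (0 | (0 + 0))\{b} :: =b=> p12
  p9 = b.(b.0)\{a} | (0 | (0 + 0 + 0 | 0)) :: =b=> p13
  p10 = (b.0)\{a} | (a.0 | (0 + 0 + 0 | 0)) :: =a=> p13, =b=> p14
  p11 = 0\{a} | (a.a.0 | (0 + 0 + 0 | 0) + (a.0 | (0 + 0))\{b}) :: =a=> p12, =a=> p14
  p12 = 0\{a} | (0 | (0 + 0))\{b} :: ∅
  p13 = (b.0)\{a} | (0 | (0 + 0 + 0 | 0)) :: =b=> p15
  p14 = 0\{a} | (a.0 | (0 + 0 + 0 | 0)) :: =a=> p15
  p15 = 0\{a} | (0 | (0 + 0 + 0 | 0)) :: ∅
LTS(Q): 12 reachable states
  q0 = b.b.(b.0)\{a} | (a.0 | (0 + 0 + 0 | 0) + (a.0 | (0 + 0))\{b}) :: =a=> q1, =a=> q2, =b=> q3
  q1 = b.b.(b.0)\{a} | (0 | (0 + 0 + 0 | 0)) :: =b=> q4
  q2 = b.b.(b.0)\{a} | (0 | (0 + 0))\{b} :: =b=> q5
  q3 = b.(b.0)\{a} | (a.0 | (0 + 0 + 0 | 0) + (a.0 | (0 + 0))\{b}) :: =a=> q4, =a=> q5, =b=> q6
  q4 = b.(b.0)\{a} | (0 | (0 + 0 + 0 | 0)) :: =b=> q7
  q5 = b.(b.0)\{a} | (0 | (0 + 0))\{b} :: =b=> q8
  q6 = (b.0)\{a} | (a.0 | (0 + 0 + 0 | 0) + (a.0 | (0 + 0))\{b}) :: =a=> q7, =a=> q8, =b=> q9
  q7 = (b.0)\{a} | (0 | (0 + 0 + 0 | 0)) :: =b=> q10
  q8 = (b.0)\{a} | (0 | (0 + 0))\{b} :: =b=> q11
  q9 = 0\{a} | (a.0 | (0 + 0 + 0 | 0) + (a.0 | (0 + 0))\{b}) :: =a=> q10, =a=> q11
  q10 = 0\{a} | (0 | (0 + 0 + 0 | 0)) :: ∅
  q11 = 0\{a} | (0 | (0 + 0))\{b} :: ∅
Run σ = ⟨aa⟩ on P: start {p0}
  step 1 (a): {p1, p2}
  step 2 (a): {p5}
  — P admits the full trace.
Run σ = ⟨aa⟩ on Q: start {q0}
  step 1 (a): {q1, q2}
  step 2 (a): ∅  — Q cannot continue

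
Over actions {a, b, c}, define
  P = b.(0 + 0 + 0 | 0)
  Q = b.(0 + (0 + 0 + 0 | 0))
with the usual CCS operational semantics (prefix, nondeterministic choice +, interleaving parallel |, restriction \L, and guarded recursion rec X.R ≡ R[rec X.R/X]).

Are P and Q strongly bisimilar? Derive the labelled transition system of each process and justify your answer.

YES

Reachable graph of P (2 states):
  u0 = b.(0 + 0 + 0 | 0) | -b-> u1
  u1 = 0 + 0 + 0 | 0 | ·
Reachable graph of Q (2 states):
  v0 = b.(0 + (0 + 0 + 0 | 0)) | -b-> v1
  v1 = 0 + (0 + 0 + 0 | 0) | ·
Partition-refinement fixed point:
  B0 = {u0, v0}
  B1 = {u1, v1}
u0 ∈ B0, v0 ∈ B0 → same block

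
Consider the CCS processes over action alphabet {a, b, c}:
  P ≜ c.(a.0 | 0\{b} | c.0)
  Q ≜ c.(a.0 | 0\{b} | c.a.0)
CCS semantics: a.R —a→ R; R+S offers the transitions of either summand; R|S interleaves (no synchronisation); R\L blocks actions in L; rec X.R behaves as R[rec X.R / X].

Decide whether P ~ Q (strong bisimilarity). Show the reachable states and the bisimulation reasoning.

P's transition system — 5 states:
  u0 = c.(a.0 | 0\{b} | c.0) ⊢ -c-> u1
  u1 = a.0 | 0\{b} | c.0 ⊢ -a-> u2, -c-> u3
  u2 = 0 | 0\{b} | c.0 ⊢ -c-> u4
  u3 = a.0 | 0\{b} | 0 ⊢ -a-> u4
  u4 = 0 | 0\{b} | 0 ⊢ ·
Q's transition system — 7 states:
  v0 = c.(a.0 | 0\{b} | c.a.0) ⊢ -c-> v1
  v1 = a.0 | 0\{b} | c.a.0 ⊢ -a-> v2, -c-> v3
  v2 = 0 | 0\{b} | c.a.0 ⊢ -c-> v4
  v3 = a.0 | 0\{b} | a.0 ⊢ -a-> v4, -a-> v5
  v4 = 0 | 0\{b} | a.0 ⊢ -a-> v6
  v5 = a.0 | 0\{b} | 0 ⊢ -a-> v6
  v6 = 0 | 0\{b} | 0 ⊢ ·
Coarsest stable partition (strong bisimilarity classes):
  B0 = {u0}
  B1 = {u1}
  B2 = {u3, v4, v5}
  B3 = {u4, v6}
  B4 = {u2}
  B5 = {v0}
  B6 = {v1}
  B7 = {v3}
  B8 = {v2}
u0 ∈ B0, v0 ∈ B5 → different blocks

NO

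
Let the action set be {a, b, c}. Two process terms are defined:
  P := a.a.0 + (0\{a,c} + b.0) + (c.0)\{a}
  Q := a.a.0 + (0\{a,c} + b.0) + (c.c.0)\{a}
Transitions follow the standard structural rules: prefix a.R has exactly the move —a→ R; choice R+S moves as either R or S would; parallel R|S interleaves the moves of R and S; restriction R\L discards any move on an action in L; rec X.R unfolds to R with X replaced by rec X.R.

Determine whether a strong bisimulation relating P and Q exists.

LTS(P): 4 reachable states
  m0 = a.a.0 + (0\{a,c} + b.0) + (c.0)\{a} has moves ··a··> m1, ··b··> m2, ··c··> m3
  m1 = a.0 has moves ··a··> m2
  m2 = 0 has moves ∅
  m3 = 0\{a} has moves ∅
LTS(Q): 5 reachable states
  n0 = a.a.0 + (0\{a,c} + b.0) + (c.c.0)\{a} has moves ··a··> n1, ··b··> n2, ··c··> n3
  n1 = a.0 has moves ··a··> n2
  n2 = 0 has moves ∅
  n3 = (c.0)\{a} has moves ··c··> n4
  n4 = 0\{a} has moves ∅
Bisimilarity quotient blocks:
  B0 = {m0}
  B1 = {m2, m3, n2, n4}
  B2 = {m1, n1}
  B3 = {n0}
  B4 = {n3}
m0 ∈ B0, n0 ∈ B3 → different blocks

not bisimilar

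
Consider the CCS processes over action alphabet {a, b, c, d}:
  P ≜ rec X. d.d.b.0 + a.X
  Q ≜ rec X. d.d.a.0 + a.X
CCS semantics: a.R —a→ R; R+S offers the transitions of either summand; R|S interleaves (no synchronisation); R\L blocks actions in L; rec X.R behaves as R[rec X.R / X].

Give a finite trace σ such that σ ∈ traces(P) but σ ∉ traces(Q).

ddb

P's transition system — 4 states:
  p0 = rec X. d.d.b.0 + a.X :: --a--▸ p0, --d--▸ p1
  p1 = d.b.0 :: --d--▸ p2
  p2 = b.0 :: --b--▸ p3
  p3 = 0 :: ·
Q's transition system — 4 states:
  q0 = rec X. d.d.a.0 + a.X :: --a--▸ q0, --d--▸ q1
  q1 = d.a.0 :: --d--▸ q2
  q2 = a.0 :: --a--▸ q3
  q3 = 0 :: ·
Executing ddb from P (initial set {p0}):
  step 1 (d): {p1}
  step 2 (d): {p2}
  step 3 (b): {p3}
  — P admits the full trace.
Executing ddb from Q (initial set {q0}):
  step 1 (d): {q1}
  step 2 (d): {q2}
  step 3 (b): no successor for Q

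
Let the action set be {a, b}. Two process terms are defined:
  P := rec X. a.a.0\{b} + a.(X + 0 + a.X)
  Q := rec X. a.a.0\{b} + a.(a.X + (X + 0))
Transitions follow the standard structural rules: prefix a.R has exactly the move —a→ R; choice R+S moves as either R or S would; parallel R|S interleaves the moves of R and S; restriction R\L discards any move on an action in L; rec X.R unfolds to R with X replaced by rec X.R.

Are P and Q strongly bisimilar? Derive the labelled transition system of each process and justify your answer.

Reachable graph of P (4 states):
  m0 = rec X. a.a.0\{b} + a.(X + 0 + a.X) ⊢ -a-> m1, -a-> m2
  m1 = (rec X. a.a.0\{b} + a.(X + 0 + a.X)) + 0 + a.(rec X. a.a.0\{b} + a.(X + 0 + a.X)) ⊢ -a-> m0, -a-> m1, -a-> m2
  m2 = a.0\{b} ⊢ -a-> m3
  m3 = 0\{b} ⊢ deadlocked
Reachable graph of Q (4 states):
  n0 = rec X. a.a.0\{b} + a.(a.X + (X + 0)) ⊢ -a-> n1, -a-> n2
  n1 = a.(rec X. a.a.0\{b} + a.(a.X + (X + 0))) + ((rec X. a.a.0\{b} + a.(a.X + (X + 0))) + 0) ⊢ -a-> n0, -a-> n1, -a-> n2
  n2 = a.0\{b} ⊢ -a-> n3
  n3 = 0\{b} ⊢ deadlocked
Partition-refinement fixed point:
  B0 = {m0, m1, n0, n1}
  B1 = {m2, n2}
  B2 = {m3, n3}
m0 ∈ B0, n0 ∈ B0 → same block

bisimilar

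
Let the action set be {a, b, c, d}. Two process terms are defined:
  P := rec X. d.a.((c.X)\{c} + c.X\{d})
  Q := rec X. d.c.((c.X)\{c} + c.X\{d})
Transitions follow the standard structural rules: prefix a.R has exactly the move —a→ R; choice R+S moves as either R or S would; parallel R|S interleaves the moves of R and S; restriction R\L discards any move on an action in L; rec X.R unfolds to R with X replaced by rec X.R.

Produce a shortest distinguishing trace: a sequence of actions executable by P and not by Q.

da

P's transition system — 4 states:
  s0 = rec X. d.a.((c.X)\{c} + c.X\{d}) has moves --d--▸ s1
  s1 = a.((c.(rec X. d.a.((c.X)\{c} + c.X\{d})))\{c} + c.(rec X. d.a.((c.X)\{c} + c.X\{d}))\{d}) has moves --a--▸ s2
  s2 = (c.(rec X. d.a.((c.X)\{c} + c.X\{d})))\{c} + c.(rec X. d.a.((c.X)\{c} + c.X\{d}))\{d} has moves --c--▸ s3
  s3 = (rec X. d.a.((c.X)\{c} + c.X\{d}))\{d} has moves ∅
Q's transition system — 4 states:
  t0 = rec X. d.c.((c.X)\{c} + c.X\{d}) has moves --d--▸ t1
  t1 = c.((c.(rec X. d.c.((c.X)\{c} + c.X\{d})))\{c} + c.(rec X. d.c.((c.X)\{c} + c.X\{d}))\{d}) has moves --c--▸ t2
  t2 = (c.(rec X. d.c.((c.X)\{c} + c.X\{d})))\{c} + c.(rec X. d.c.((c.X)\{c} + c.X\{d}))\{d} has moves --c--▸ t3
  t3 = (rec X. d.c.((c.X)\{c} + c.X\{d}))\{d} has moves ∅
Trace ⟨da⟩ through P, begin at {s0}:
  after d @ step 1: {s1}
  after a @ step 2: {s2}
  — P admits the full trace.
Trace ⟨da⟩ through Q, begin at {t0}:
  after d @ step 1: {t1}
  after a @ step 2: ∅  — Q cannot continue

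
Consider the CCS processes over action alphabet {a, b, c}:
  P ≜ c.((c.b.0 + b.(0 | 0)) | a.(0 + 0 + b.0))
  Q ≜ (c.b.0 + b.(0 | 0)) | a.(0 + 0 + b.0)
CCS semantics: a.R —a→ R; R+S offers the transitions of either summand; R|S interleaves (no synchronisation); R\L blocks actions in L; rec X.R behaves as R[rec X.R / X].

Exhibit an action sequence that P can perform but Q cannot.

cc

LTS(P): 13 reachable states
  s0 = c.((c.b.0 + b.(0 | 0)) | a.(0 + 0 + b.0)) ⊢ =c=> s1
  s1 = (c.b.0 + b.(0 | 0)) | a.(0 + 0 + b.0) ⊢ =a=> s2, =b=> s3, =c=> s4
  s2 = (c.b.0 + b.(0 | 0)) | (0 + 0 + b.0) ⊢ =b=> s5, =b=> s6, =c=> s7
  s3 = 0 | 0 | a.(0 + 0 + b.0) ⊢ =a=> s6
  s4 = b.0 | a.(0 + 0 + b.0) ⊢ =a=> s7, =b=> s8
  s5 = (c.b.0 + b.(0 | 0)) | 0 ⊢ =b=> s9, =c=> s10
  s6 = 0 | 0 | (0 + 0 + b.0) ⊢ =b=> s9
  s7 = b.0 | (0 + 0 + b.0) ⊢ =b=> s10, =b=> s11
  s8 = 0 | a.(0 + 0 + b.0) ⊢ =a=> s11
  s9 = 0 | 0 | 0 ⊢ ·
  s10 = b.0 | 0 ⊢ =b=> s12
  s11 = 0 | (0 + 0 + b.0) ⊢ =b=> s12
  s12 = 0 | 0 ⊢ ·
LTS(Q): 12 reachable states
  t0 = (c.b.0 + b.(0 | 0)) | a.(0 + 0 + b.0) ⊢ =a=> t1, =b=> t2, =c=> t3
  t1 = (c.b.0 + b.(0 | 0)) | (0 + 0 + b.0) ⊢ =b=> t4, =b=> t5, =c=> t6
  t2 = 0 | 0 | a.(0 + 0 + b.0) ⊢ =a=> t5
  t3 = b.0 | a.(0 + 0 + b.0) ⊢ =a=> t6, =b=> t7
  t4 = (c.b.0 + b.(0 | 0)) | 0 ⊢ =b=> t8, =c=> t9
  t5 = 0 | 0 | (0 + 0 + b.0) ⊢ =b=> t8
  t6 = b.0 | (0 + 0 + b.0) ⊢ =b=> t10, =b=> t9
  t7 = 0 | a.(0 + 0 + b.0) ⊢ =a=> t10
  t8 = 0 | 0 | 0 ⊢ ·
  t9 = b.0 | 0 ⊢ =b=> t11
  t10 = 0 | (0 + 0 + b.0) ⊢ =b=> t11
  t11 = 0 | 0 ⊢ ·
Run σ = ⟨cc⟩ on P: start {s0}
  after c @ step 1: {s1}
  after c @ step 2: {s4}
  — P admits the full trace.
Run σ = ⟨cc⟩ on Q: start {t0}
  after c @ step 1: {t3}
  after c @ step 2: no successor for Q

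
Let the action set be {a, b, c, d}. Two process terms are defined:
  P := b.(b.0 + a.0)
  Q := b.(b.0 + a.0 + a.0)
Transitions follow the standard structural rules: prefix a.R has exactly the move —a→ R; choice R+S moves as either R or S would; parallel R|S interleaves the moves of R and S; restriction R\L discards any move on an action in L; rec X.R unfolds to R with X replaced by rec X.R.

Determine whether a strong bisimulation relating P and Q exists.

P's transition system — 3 states:
  u0 = b.(b.0 + a.0) has moves —b→ u1
  u1 = b.0 + a.0 has moves —a→ u2, —b→ u2
  u2 = 0 has moves (no moves)
Q's transition system — 3 states:
  v0 = b.(b.0 + a.0 + a.0) has moves —b→ v1
  v1 = b.0 + a.0 + a.0 has moves —a→ v2, —b→ v2
  v2 = 0 has moves (no moves)
Coarsest stable partition (strong bisimilarity classes):
  B0 = {u0, v0}
  B1 = {u1, v1}
  B2 = {u2, v2}
u0 ∈ B0, v0 ∈ B0 → same block

P ~ Q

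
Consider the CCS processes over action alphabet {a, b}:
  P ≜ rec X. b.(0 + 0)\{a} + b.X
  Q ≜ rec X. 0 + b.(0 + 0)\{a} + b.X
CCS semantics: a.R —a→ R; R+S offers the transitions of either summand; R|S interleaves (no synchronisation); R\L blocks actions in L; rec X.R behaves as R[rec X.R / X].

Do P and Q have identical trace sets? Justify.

Reachable graph of P (2 states):
  s0 = rec X. b.(0 + 0)\{a} + b.X :: —b→ s0, —b→ s1
  s1 = (0 + 0)\{a} :: stopped
Reachable graph of Q (2 states):
  t0 = rec X. 0 + b.(0 + 0)\{a} + b.X :: —b→ t0, —b→ t1
  t1 = (0 + 0)\{a} :: stopped
Bisimilarity quotient blocks:
  B0 = {s0, t0}
  B1 = {s1, t1}
s0 ∈ B0, t0 ∈ B0 → same block
Bisimilar ⇒ trace-equivalent.

traces(P) = traces(Q)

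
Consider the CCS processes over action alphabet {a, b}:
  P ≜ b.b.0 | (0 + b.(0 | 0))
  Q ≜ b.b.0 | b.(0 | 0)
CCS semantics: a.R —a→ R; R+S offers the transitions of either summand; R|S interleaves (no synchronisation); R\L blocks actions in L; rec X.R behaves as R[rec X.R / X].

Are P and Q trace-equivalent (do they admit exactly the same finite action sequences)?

P's transition system — 6 states:
  m0 = b.b.0 | (0 + b.(0 | 0)) has moves -b-> m1, -b-> m2
  m1 = b.0 | (0 + b.(0 | 0)) has moves -b-> m3, -b-> m4
  m2 = b.b.0 | (0 | 0) has moves -b-> m4
  m3 = 0 | (0 + b.(0 | 0)) has moves -b-> m5
  m4 = b.0 | (0 | 0) has moves -b-> m5
  m5 = 0 | (0 | 0) has moves ∅
Q's transition system — 6 states:
  n0 = b.b.0 | b.(0 | 0) has moves -b-> n1, -b-> n2
  n1 = b.0 | b.(0 | 0) has moves -b-> n3, -b-> n4
  n2 = b.b.0 | (0 | 0) has moves -b-> n4
  n3 = 0 | b.(0 | 0) has moves -b-> n5
  n4 = b.0 | (0 | 0) has moves -b-> n5
  n5 = 0 | (0 | 0) has moves ∅
Bisimilarity quotient blocks:
  B0 = {m0, n0}
  B1 = {m1, m2, n1, n2}
  B2 = {m3, m4, n3, n4}
  B3 = {m5, n5}
m0 ∈ B0, n0 ∈ B0 → same block
Bisimilar ⇒ trace-equivalent.

YES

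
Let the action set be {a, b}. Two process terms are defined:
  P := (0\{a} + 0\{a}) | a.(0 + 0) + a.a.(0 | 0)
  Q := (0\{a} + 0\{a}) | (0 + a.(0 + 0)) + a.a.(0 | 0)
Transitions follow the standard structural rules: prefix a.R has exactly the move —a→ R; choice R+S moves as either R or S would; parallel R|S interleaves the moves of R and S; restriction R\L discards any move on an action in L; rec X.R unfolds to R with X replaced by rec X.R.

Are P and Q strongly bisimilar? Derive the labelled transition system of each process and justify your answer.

YES

Reachable graph of P (4 states):
  u0 = (0\{a} + 0\{a}) | a.(0 + 0) + a.a.(0 | 0) :: —a→ u1, —a→ u2
  u1 = (0\{a} + 0\{a}) | (0 + 0) :: ·
  u2 = a.(0 | 0) :: —a→ u3
  u3 = 0 | 0 :: ·
Reachable graph of Q (4 states):
  v0 = (0\{a} + 0\{a}) | (0 + a.(0 + 0)) + a.a.(0 | 0) :: —a→ v1, —a→ v2
  v1 = (0\{a} + 0\{a}) | (0 + 0) :: ·
  v2 = a.(0 | 0) :: —a→ v3
  v3 = 0 | 0 :: ·
Partition-refinement fixed point:
  B0 = {u0, v0}
  B1 = {u2, v2}
  B2 = {u1, u3, v1, v3}
u0 ∈ B0, v0 ∈ B0 → same block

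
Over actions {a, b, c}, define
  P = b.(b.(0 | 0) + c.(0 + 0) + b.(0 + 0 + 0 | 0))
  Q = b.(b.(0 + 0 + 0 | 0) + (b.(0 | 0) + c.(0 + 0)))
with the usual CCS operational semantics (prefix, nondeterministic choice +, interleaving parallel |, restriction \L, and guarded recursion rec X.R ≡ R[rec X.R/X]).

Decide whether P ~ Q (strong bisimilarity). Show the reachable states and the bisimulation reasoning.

Reachable graph of P (5 states):
  p0 = b.(b.(0 | 0) + c.(0 + 0) + b.(0 + 0 + 0 | 0)) | -b-> p1
  p1 = b.(0 | 0) + c.(0 + 0) + b.(0 + 0 + 0 | 0) | -b-> p2, -b-> p3, -c-> p4
  p2 = 0 + 0 + 0 | 0 | deadlocked
  p3 = 0 | 0 | deadlocked
  p4 = 0 + 0 | deadlocked
Reachable graph of Q (5 states):
  q0 = b.(b.(0 + 0 + 0 | 0) + (b.(0 | 0) + c.(0 + 0))) | -b-> q1
  q1 = b.(0 + 0 + 0 | 0) + (b.(0 | 0) + c.(0 + 0)) | -b-> q2, -b-> q3, -c-> q4
  q2 = 0 + 0 + 0 | 0 | deadlocked
  q3 = 0 | 0 | deadlocked
  q4 = 0 + 0 | deadlocked
Partition-refinement fixed point:
  B0 = {p0, q0}
  B1 = {p1, q1}
  B2 = {p2, p3, p4, q2, q3, q4}
p0 ∈ B0, q0 ∈ B0 → same block

YES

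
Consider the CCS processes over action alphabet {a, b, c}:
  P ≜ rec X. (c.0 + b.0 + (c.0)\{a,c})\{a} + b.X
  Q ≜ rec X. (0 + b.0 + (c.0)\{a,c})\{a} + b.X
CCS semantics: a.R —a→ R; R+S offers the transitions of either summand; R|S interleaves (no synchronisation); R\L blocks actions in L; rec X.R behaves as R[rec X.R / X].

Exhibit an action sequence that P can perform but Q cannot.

c

LTS(P): 2 reachable states
  p0 = rec X. (c.0 + b.0 + (c.0)\{a,c})\{a} + b.X → --b--▸ p0, --b--▸ p1, --c--▸ p1
  p1 = 0\{a} → ∅
LTS(Q): 2 reachable states
  q0 = rec X. (0 + b.0 + (c.0)\{a,c})\{a} + b.X → --b--▸ q0, --b--▸ q1
  q1 = 0\{a} → ∅
Trace ⟨c⟩ through P, begin at {p0}:
  [1] c ⇒ {p1}
  ✓ P
Trace ⟨c⟩ through Q, begin at {q0}:
  [1] c ⇒ no successor for Q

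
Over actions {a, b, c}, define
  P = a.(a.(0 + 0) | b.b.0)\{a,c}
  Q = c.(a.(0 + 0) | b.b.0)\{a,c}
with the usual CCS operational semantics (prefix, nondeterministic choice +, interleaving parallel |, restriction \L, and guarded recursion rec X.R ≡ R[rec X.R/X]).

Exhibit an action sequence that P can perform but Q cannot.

LTS(P): 4 reachable states
  m0 = a.(a.(0 + 0) | b.b.0)\{a,c} has moves -a-> m1
  m1 = (a.(0 + 0) | b.b.0)\{a,c} has moves -b-> m2
  m2 = (a.(0 + 0) | b.0)\{a,c} has moves -b-> m3
  m3 = (a.(0 + 0) | 0)\{a,c} has moves ∅
LTS(Q): 4 reachable states
  n0 = c.(a.(0 + 0) | b.b.0)\{a,c} has moves -c-> n1
  n1 = (a.(0 + 0) | b.b.0)\{a,c} has moves -b-> n2
  n2 = (a.(0 + 0) | b.0)\{a,c} has moves -b-> n3
  n3 = (a.(0 + 0) | 0)\{a,c} has moves ∅
Executing a from P (initial set {m0}):
  step 1 (a): {m1}
  P completes σ.
Executing a from Q (initial set {n0}):
  step 1 (a): ∅ (Q stuck)

a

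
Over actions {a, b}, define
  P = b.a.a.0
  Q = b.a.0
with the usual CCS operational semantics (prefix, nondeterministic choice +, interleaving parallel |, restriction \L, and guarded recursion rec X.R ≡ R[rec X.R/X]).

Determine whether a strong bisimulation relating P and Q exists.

NO

P's transition system — 4 states:
  u0 = b.a.a.0 → ··b··> u1
  u1 = a.a.0 → ··a··> u2
  u2 = a.0 → ··a··> u3
  u3 = 0 → deadlocked
Q's transition system — 3 states:
  v0 = b.a.0 → ··b··> v1
  v1 = a.0 → ··a··> v2
  v2 = 0 → deadlocked
Partition-refinement fixed point:
  B0 = {u0}
  B1 = {u1}
  B2 = {u2, v1}
  B3 = {u3, v2}
  B4 = {v0}
u0 ∈ B0, v0 ∈ B4 → different blocks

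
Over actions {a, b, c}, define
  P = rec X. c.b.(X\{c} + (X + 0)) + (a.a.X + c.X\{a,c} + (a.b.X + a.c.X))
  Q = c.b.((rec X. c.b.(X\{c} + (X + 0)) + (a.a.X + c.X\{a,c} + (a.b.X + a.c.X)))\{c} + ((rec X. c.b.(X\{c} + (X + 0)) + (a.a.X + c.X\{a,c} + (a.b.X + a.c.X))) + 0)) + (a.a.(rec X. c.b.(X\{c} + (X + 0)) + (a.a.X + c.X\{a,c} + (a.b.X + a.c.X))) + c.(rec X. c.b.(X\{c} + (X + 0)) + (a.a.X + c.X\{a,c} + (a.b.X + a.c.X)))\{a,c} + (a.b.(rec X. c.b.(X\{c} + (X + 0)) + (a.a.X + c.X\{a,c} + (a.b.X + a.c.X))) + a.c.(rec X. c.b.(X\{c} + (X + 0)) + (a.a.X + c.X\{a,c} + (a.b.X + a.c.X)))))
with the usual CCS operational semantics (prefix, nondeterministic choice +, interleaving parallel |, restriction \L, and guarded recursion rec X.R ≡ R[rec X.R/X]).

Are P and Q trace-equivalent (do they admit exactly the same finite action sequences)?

Reachable graph of P (11 states):
  u0 = rec X. c.b.(X\{c} + (X + 0)) + (a.a.X + c.X\{a,c} + (a.b.X + a.c.X)) :: --a--▸ u1, --a--▸ u2, --a--▸ u3, --c--▸ u4, --c--▸ u5
  u1 = a.(rec X. c.b.(X\{c} + (X + 0)) + (a.a.X + c.X\{a,c} + (a.b.X + a.c.X))) :: --a--▸ u0
  u2 = b.(rec X. c.b.(X\{c} + (X + 0)) + (a.a.X + c.X\{a,c} + (a.b.X + a.c.X))) :: --b--▸ u0
  u3 = c.(rec X. c.b.(X\{c} + (X + 0)) + (a.a.X + c.X\{a,c} + (a.b.X + a.c.X))) :: --c--▸ u0
  u4 = (rec X. c.b.(X\{c} + (X + 0)) + (a.a.X + c.X\{a,c} + (a.b.X + a.c.X)))\{a,c} :: (no moves)
  u5 = b.((rec X. c.b.(X\{c} + (X + 0)) + (a.a.X + c.X\{a,c} + (a.b.X + a.c.X)))\{c} + ((rec X. c.b.(X\{c} + (X + 0)) + (a.a.X + c.X\{a,c} + (a.b.X + a.c.X))) + 0)) :: --b--▸ u6
  u6 = (rec X. c.b.(X\{c} + (X + 0)) + (a.a.X + c.X\{a,c} + (a.b.X + a.c.X)))\{c} + ((rec X. c.b.(X\{c} + (X + 0)) + (a.a.X + c.X\{a,c} + (a.b.X + a.c.X))) + 0) :: --a--▸ u1, --a--▸ u2, --a--▸ u3, --a--▸ u7, --a--▸ u8, --a--▸ u9, --c--▸ u4, --c--▸ u5
  u7 = (a.(rec X. c.b.(X\{c} + (X + 0)) + (a.a.X + c.X\{a,c} + (a.b.X + a.c.X))))\{c} :: --a--▸ u10
  u8 = (b.(rec X. c.b.(X\{c} + (X + 0)) + (a.a.X + c.X\{a,c} + (a.b.X + a.c.X))))\{c} :: --b--▸ u10
  u9 = (c.(rec X. c.b.(X\{c} + (X + 0)) + (a.a.X + c.X\{a,c} + (a.b.X + a.c.X))))\{c} :: (no moves)
  u10 = (rec X. c.b.(X\{c} + (X + 0)) + (a.a.X + c.X\{a,c} + (a.b.X + a.c.X)))\{c} :: --a--▸ u7, --a--▸ u8, --a--▸ u9
Reachable graph of Q (12 states):
  v0 = c.b.((rec X. c.b.(X\{c} + (X + 0)) + (a.a.X + c.X\{a,c} + (a.b.X + a.c.X)))\{c} + ((rec X. c.b.(X\{c} + (X + 0)) + (a.a.X + c.X\{a,c} + (a.b.X + a.c.X))) + 0)) + (a.a.(rec X. c.b.(X\{c} + (X + 0)) + (a.a.X + c.X\{a,c} + (a.b.X + a.c.X))) + c.(rec X. c.b.(X\{c} + (X + 0)) + (a.a.X + c.X\{a,c} + (a.b.X + a.c.X)))\{a,c} + (a.b.(rec X. c.b.(X\{c} + (X + 0)) + (a.a.X + c.X\{a,c} + (a.b.X + a.c.X))) + a.c.(rec X. c.b.(X\{c} + (X + 0)) + (a.a.X + c.X\{a,c} + (a.b.X + a.c.X))))) :: --a--▸ v1, --a--▸ v2, --a--▸ v3, --c--▸ v4, --c--▸ v5
  v1 = a.(rec X. c.b.(X\{c} + (X + 0)) + (a.a.X + c.X\{a,c} + (a.b.X + a.c.X))) :: --a--▸ v6
  v2 = b.(rec X. c.b.(X\{c} + (X + 0)) + (a.a.X + c.X\{a,c} + (a.b.X + a.c.X))) :: --b--▸ v6
  v3 = c.(rec X. c.b.(X\{c} + (X + 0)) + (a.a.X + c.X\{a,c} + (a.b.X + a.c.X))) :: --c--▸ v6
  v4 = (rec X. c.b.(X\{c} + (X + 0)) + (a.a.X + c.X\{a,c} + (a.b.X + a.c.X)))\{a,c} :: (no moves)
  v5 = b.((rec X. c.b.(X\{c} + (X + 0)) + (a.a.X + c.X\{a,c} + (a.b.X + a.c.X)))\{c} + ((rec X. c.b.(X\{c} + (X + 0)) + (a.a.X + c.X\{a,c} + (a.b.X + a.c.X))) + 0)) :: --b--▸ v7
  v6 = rec X. c.b.(X\{c} + (X + 0)) + (a.a.X + c.X\{a,c} + (a.b.X + a.c.X)) :: --a--▸ v1, --a--▸ v2, --a--▸ v3, --c--▸ v4, --c--▸ v5
  v7 = (rec X. c.b.(X\{c} + (X + 0)) + (a.a.X + c.X\{a,c} + (a.b.X + a.c.X)))\{c} + ((rec X. c.b.(X\{c} + (X + 0)) + (a.a.X + c.X\{a,c} + (a.b.X + a.c.X))) + 0) :: --a--▸ v1, --a--▸ v10, --a--▸ v2, --a--▸ v3, --a--▸ v8, --a--▸ v9, --c--▸ v4, --c--▸ v5
  v8 = (a.(rec X. c.b.(X\{c} + (X + 0)) + (a.a.X + c.X\{a,c} + (a.b.X + a.c.X))))\{c} :: --a--▸ v11
  v9 = (b.(rec X. c.b.(X\{c} + (X + 0)) + (a.a.X + c.X\{a,c} + (a.b.X + a.c.X))))\{c} :: --b--▸ v11
  v10 = (c.(rec X. c.b.(X\{c} + (X + 0)) + (a.a.X + c.X\{a,c} + (a.b.X + a.c.X))))\{c} :: (no moves)
  v11 = (rec X. c.b.(X\{c} + (X + 0)) + (a.a.X + c.X\{a,c} + (a.b.X + a.c.X)))\{c} :: --a--▸ v10, --a--▸ v8, --a--▸ v9
Partition-refinement fixed point:
  B0 = {u0, v0, v6}
  B1 = {u1, v1}
  B2 = {u5, v5}
  B3 = {u6, v7}
  B4 = {u8, v9}
  B5 = {u10, v11}
  B6 = {u4, u9, v10, v4}
  B7 = {u7, v8}
  B8 = {u2, v2}
  B9 = {u3, v3}
u0 ∈ B0, v0 ∈ B0 → same block
Bisimilar ⇒ trace-equivalent.

traces(P) = traces(Q)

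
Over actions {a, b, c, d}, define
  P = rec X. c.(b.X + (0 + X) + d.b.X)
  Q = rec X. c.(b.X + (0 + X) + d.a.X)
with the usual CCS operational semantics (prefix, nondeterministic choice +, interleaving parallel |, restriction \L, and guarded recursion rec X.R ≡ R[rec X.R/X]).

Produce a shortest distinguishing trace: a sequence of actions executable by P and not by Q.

LTS(P): 3 reachable states
  s0 = rec X. c.(b.X + (0 + X) + d.b.X) ⊢ --c--▸ s1
  s1 = b.(rec X. c.(b.X + (0 + X) + d.b.X)) + (0 + (rec X. c.(b.X + (0 + X) + d.b.X))) + d.b.(rec X. c.(b.X + (0 + X) + d.b.X)) ⊢ --b--▸ s0, --c--▸ s1, --d--▸ s2
  s2 = b.(rec X. c.(b.X + (0 + X) + d.b.X)) ⊢ --b--▸ s0
LTS(Q): 3 reachable states
  t0 = rec X. c.(b.X + (0 + X) + d.a.X) ⊢ --c--▸ t1
  t1 = b.(rec X. c.(b.X + (0 + X) + d.a.X)) + (0 + (rec X. c.(b.X + (0 + X) + d.a.X))) + d.a.(rec X. c.(b.X + (0 + X) + d.a.X)) ⊢ --b--▸ t0, --c--▸ t1, --d--▸ t2
  t2 = a.(rec X. c.(b.X + (0 + X) + d.a.X)) ⊢ --a--▸ t0
Run σ = ⟨cdb⟩ on P: start {s0}
  step 1 (c): {s1}
  step 2 (d): {s2}
  step 3 (b): {s0}
  P completes σ.
Run σ = ⟨cdb⟩ on Q: start {t0}
  step 1 (c): {t1}
  step 2 (d): {t2}
  step 3 (b): no successor for Q

cdb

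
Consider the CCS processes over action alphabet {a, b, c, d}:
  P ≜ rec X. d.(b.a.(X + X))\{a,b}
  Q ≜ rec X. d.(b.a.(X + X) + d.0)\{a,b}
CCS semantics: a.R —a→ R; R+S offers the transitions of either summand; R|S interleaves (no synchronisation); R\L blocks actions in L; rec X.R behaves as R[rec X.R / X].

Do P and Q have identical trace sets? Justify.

traces(P) ≠ traces(Q) — witness ⟨dd⟩

LTS(P): 2 reachable states
  u0 = rec X. d.(b.a.(X + X))\{a,b} :: =d=> u1
  u1 = (b.a.((rec X. d.(b.a.(X + X))\{a,b}) + (rec X. d.(b.a.(X + X))\{a,b})))\{a,b} :: ∅
LTS(Q): 3 reachable states
  v0 = rec X. d.(b.a.(X + X) + d.0)\{a,b} :: =d=> v1
  v1 = (b.a.((rec X. d.(b.a.(X + X) + d.0)\{a,b}) + (rec X. d.(b.a.(X + X) + d.0)\{a,b})) + d.0)\{a,b} :: =d=> v2
  v2 = 0\{a,b} :: ∅
Trace ⟨dd⟩ through Q, begin at {v0}:
  step 1 (d): {v1}
  step 2 (d): {v2}
  — Q admits the full trace.
Trace ⟨dd⟩ through P, begin at {u0}:
  step 1 (d): {u1}
  step 2 (d): ∅ (P stuck)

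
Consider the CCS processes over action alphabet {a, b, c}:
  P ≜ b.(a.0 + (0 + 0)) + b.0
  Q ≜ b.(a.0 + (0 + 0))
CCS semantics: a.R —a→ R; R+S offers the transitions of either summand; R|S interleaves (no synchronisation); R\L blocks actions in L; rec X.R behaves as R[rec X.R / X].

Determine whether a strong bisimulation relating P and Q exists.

NO

Reachable graph of P (3 states):
  p0 = b.(a.0 + (0 + 0)) + b.0 → —b→ p1, —b→ p2
  p1 = 0 → ∅
  p2 = a.0 + (0 + 0) → —a→ p1
Reachable graph of Q (3 states):
  q0 = b.(a.0 + (0 + 0)) → —b→ q1
  q1 = a.0 + (0 + 0) → —a→ q2
  q2 = 0 → ∅
Coarsest stable partition (strong bisimilarity classes):
  B0 = {p0}
  B1 = {p1, q2}
  B2 = {p2, q1}
  B3 = {q0}
p0 ∈ B0, q0 ∈ B3 → different blocks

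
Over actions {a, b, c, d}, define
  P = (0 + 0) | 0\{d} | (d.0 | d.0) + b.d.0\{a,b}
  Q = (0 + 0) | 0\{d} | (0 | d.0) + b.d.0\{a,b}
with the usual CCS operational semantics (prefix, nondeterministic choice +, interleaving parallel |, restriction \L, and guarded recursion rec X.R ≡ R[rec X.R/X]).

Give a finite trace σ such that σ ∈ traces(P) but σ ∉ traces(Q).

dd

Reachable graph of P (6 states):
  m0 = (0 + 0) | 0\{d} | (d.0 | d.0) + b.d.0\{a,b} has moves —b→ m1, —d→ m2, —d→ m3
  m1 = d.0\{a,b} has moves —d→ m4
  m2 = (0 + 0) | 0\{d} | (0 | d.0) has moves —d→ m5
  m3 = (0 + 0) | 0\{d} | (d.0 | 0) has moves —d→ m5
  m4 = 0\{a,b} has moves (no moves)
  m5 = (0 + 0) | 0\{d} | (0 | 0) has moves (no moves)
Reachable graph of Q (4 states):
  n0 = (0 + 0) | 0\{d} | (0 | d.0) + b.d.0\{a,b} has moves —b→ n1, —d→ n2
  n1 = d.0\{a,b} has moves —d→ n3
  n2 = (0 + 0) | 0\{d} | (0 | 0) has moves (no moves)
  n3 = 0\{a,b} has moves (no moves)
Run σ = ⟨dd⟩ on P: start {m0}
  step 1 (d): {m2, m3}
  step 2 (d): {m5}
  — P admits the full trace.
Run σ = ⟨dd⟩ on Q: start {n0}
  step 1 (d): {n2}
  step 2 (d): no successor for Q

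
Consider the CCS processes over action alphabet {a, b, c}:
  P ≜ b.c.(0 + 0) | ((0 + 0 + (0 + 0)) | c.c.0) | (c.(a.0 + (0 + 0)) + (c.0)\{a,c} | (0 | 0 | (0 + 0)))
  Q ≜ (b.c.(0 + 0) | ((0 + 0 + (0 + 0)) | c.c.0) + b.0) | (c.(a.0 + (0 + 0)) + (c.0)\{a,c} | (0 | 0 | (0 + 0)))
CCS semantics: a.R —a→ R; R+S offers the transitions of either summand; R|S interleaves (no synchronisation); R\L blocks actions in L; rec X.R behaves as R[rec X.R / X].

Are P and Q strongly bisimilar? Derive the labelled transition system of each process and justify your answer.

Reachable graph of P (27 states):
  m0 = b.c.(0 + 0) | ((0 + 0 + (0 + 0)) | c.c.0) | (c.(a.0 + (0 + 0)) + (c.0)\{a,c} | (0 | 0 | (0 + 0))) ⊢ ··b··> m1, ··c··> m2, ··c··> m3
  m1 = c.(0 + 0) | ((0 + 0 + (0 + 0)) | c.c.0) | (c.(a.0 + (0 + 0)) + (c.0)\{a,c} | (0 | 0 | (0 + 0))) ⊢ ··c··> m4, ··c··> m5, ··c··> m6
  m2 = b.c.(0 + 0) | ((0 + 0 + (0 + 0)) | c.0) | (c.(a.0 + (0 + 0)) + (c.0)\{a,c} | (0 | 0 | (0 + 0))) ⊢ ··b··> m5, ··c··> m7, ··c··> m8
  m3 = b.c.(0 + 0) | ((0 + 0 + (0 + 0)) | c.c.0) | (a.0 + (0 + 0)) ⊢ ··a··> m9, ··b··> m6, ··c··> m8
  m4 = (0 + 0) | ((0 + 0 + (0 + 0)) | c.c.0) | (c.(a.0 + (0 + 0)) + (c.0)\{a,c} | (0 | 0 | (0 + 0))) ⊢ ··c··> m10, ··c··> m11
  m5 = c.(0 + 0) | ((0 + 0 + (0 + 0)) | c.0) | (c.(a.0 + (0 + 0)) + (c.0)\{a,c} | (0 | 0 | (0 + 0))) ⊢ ··c··> m10, ··c··> m12, ··c··> m13
  m6 = c.(0 + 0) | ((0 + 0 + (0 + 0)) | c.c.0) | (a.0 + (0 + 0)) ⊢ ··a··> m14, ··c··> m11, ··c··> m13
  m7 = b.c.(0 + 0) | ((0 + 0 + (0 + 0)) | 0) | (c.(a.0 + (0 + 0)) + (c.0)\{a,c} | (0 | 0 | (0 + 0))) ⊢ ··b··> m12, ··c··> m15
  m8 = b.c.(0 + 0) | ((0 + 0 + (0 + 0)) | c.0) | (a.0 + (0 + 0)) ⊢ ··a··> m16, ··b··> m13, ··c··> m15
  m9 = b.c.(0 + 0) | ((0 + 0 + (0 + 0)) | c.c.0) | 0 ⊢ ··b··> m14, ··c··> m16
  m10 = (0 + 0) | ((0 + 0 + (0 + 0)) | c.0) | (c.(a.0 + (0 + 0)) + (c.0)\{a,c} | (0 | 0 | (0 + 0))) ⊢ ··c··> m17, ··c··> m18
  m11 = (0 + 0) | ((0 + 0 + (0 + 0)) | c.c.0) | (a.0 + (0 + 0)) ⊢ ··a··> m19, ··c··> m18
  m12 = c.(0 + 0) | ((0 + 0 + (0 + 0)) | 0) | (c.(a.0 + (0 + 0)) + (c.0)\{a,c} | (0 | 0 | (0 + 0))) ⊢ ··c··> m17, ··c··> m20
  m13 = c.(0 + 0) | ((0 + 0 + (0 + 0)) | c.0) | (a.0 + (0 + 0)) ⊢ ··a··> m21, ··c··> m18, ··c··> m20
  m14 = c.(0 + 0) | ((0 + 0 + (0 + 0)) | c.c.0) | 0 ⊢ ··c··> m19, ··c··> m21
  m15 = b.c.(0 + 0) | ((0 + 0 + (0 + 0)) | 0) | (a.0 + (0 + 0)) ⊢ ··a··> m22, ··b··> m20
  m16 = b.c.(0 + 0) | ((0 + 0 + (0 + 0)) | c.0) | 0 ⊢ ··b··> m21, ··c··> m22
  m17 = (0 + 0) | ((0 + 0 + (0 + 0)) | 0) | (c.(a.0 + (0 + 0)) + (c.0)\{a,c} | (0 | 0 | (0 + 0))) ⊢ ··c··> m23
  m18 = (0 + 0) | ((0 + 0 + (0 + 0)) | c.0) | (a.0 + (0 + 0)) ⊢ ··a··> m24, ··c··> m23
  m19 = (0 + 0) | ((0 + 0 + (0 + 0)) | c.c.0) | 0 ⊢ ··c··> m24
  m20 = c.(0 + 0) | ((0 + 0 + (0 + 0)) | 0) | (a.0 + (0 + 0)) ⊢ ··a··> m25, ··c··> m23
  m21 = c.(0 + 0) | ((0 + 0 + (0 + 0)) | c.0) | 0 ⊢ ··c··> m24, ··c··> m25
  m22 = b.c.(0 + 0) | ((0 + 0 + (0 + 0)) | 0) | 0 ⊢ ··b··> m25
  m23 = (0 + 0) | ((0 + 0 + (0 + 0)) | 0) | (a.0 + (0 + 0)) ⊢ ··a··> m26
  m24 = (0 + 0) | ((0 + 0 + (0 + 0)) | c.0) | 0 ⊢ ··c··> m26
  m25 = c.(0 + 0) | ((0 + 0 + (0 + 0)) | 0) | 0 ⊢ ··c··> m26
  m26 = (0 + 0) | ((0 + 0 + (0 + 0)) | 0) | 0 ⊢ ·
Reachable graph of Q (30 states):
  n0 = (b.c.(0 + 0) | ((0 + 0 + (0 + 0)) | c.c.0) + b.0) | (c.(a.0 + (0 + 0)) + (c.0)\{a,c} | (0 | 0 | (0 + 0))) ⊢ ··b··> n1, ··b··> n2, ··c··> n3, ··c··> n4
  n1 = 0 | (c.(a.0 + (0 + 0)) + (c.0)\{a,c} | (0 | 0 | (0 + 0))) ⊢ ··c··> n5
  n2 = c.(0 + 0) | ((0 + 0 + (0 + 0)) | c.c.0) | (c.(a.0 + (0 + 0)) + (c.0)\{a,c} | (0 | 0 | (0 + 0))) ⊢ ··c··> n6, ··c··> n7, ··c··> n8
  n3 = (b.c.(0 + 0) | ((0 + 0 + (0 + 0)) | c.c.0) + b.0) | (a.0 + (0 + 0)) ⊢ ··a··> n9, ··b··> n5, ··b··> n8, ··c··> n10
  n4 = b.c.(0 + 0) | ((0 + 0 + (0 + 0)) | c.0) | (c.(a.0 + (0 + 0)) + (c.0)\{a,c} | (0 | 0 | (0 + 0))) ⊢ ··b··> n7, ··c··> n10, ··c··> n11
  n5 = 0 | (a.0 + (0 + 0)) ⊢ ··a··> n12
  n6 = (0 + 0) | ((0 + 0 + (0 + 0)) | c.c.0) | (c.(a.0 + (0 + 0)) + (c.0)\{a,c} | (0 | 0 | (0 + 0))) ⊢ ··c··> n13, ··c··> n14
  n7 = c.(0 + 0) | ((0 + 0 + (0 + 0)) | c.0) | (c.(a.0 + (0 + 0)) + (c.0)\{a,c} | (0 | 0 | (0 + 0))) ⊢ ··c··> n13, ··c··> n15, ··c··> n16
  n8 = c.(0 + 0) | ((0 + 0 + (0 + 0)) | c.c.0) | (a.0 + (0 + 0)) ⊢ ··a··> n17, ··c··> n14, ··c··> n16
  n9 = (b.c.(0 + 0) | ((0 + 0 + (0 + 0)) | c.c.0) + b.0) | 0 ⊢ ··b··> n12, ··b··> n17, ··c··> n18
  n10 = b.c.(0 + 0) | ((0 + 0 + (0 + 0)) | c.0) | (a.0 + (0 + 0)) ⊢ ··a··> n18, ··b··> n16, ··c··> n19
  n11 = b.c.(0 + 0) | ((0 + 0 + (0 + 0)) | 0) | (c.(a.0 + (0 + 0)) + (c.0)\{a,c} | (0 | 0 | (0 + 0))) ⊢ ··b··> n15, ··c··> n19
  n12 = 0 | 0 ⊢ ·
  n13 = (0 + 0) | ((0 + 0 + (0 + 0)) | c.0) | (c.(a.0 + (0 + 0)) + (c.0)\{a,c} | (0 | 0 | (0 + 0))) ⊢ ··c··> n20, ··c··> n21
  n14 = (0 + 0) | ((0 + 0 + (0 + 0)) | c.c.0) | (a.0 + (0 + 0)) ⊢ ··a··> n22, ··c··> n21
  n15 = c.(0 + 0) | ((0 + 0 + (0 + 0)) | 0) | (c.(a.0 + (0 + 0)) + (c.0)\{a,c} | (0 | 0 | (0 + 0))) ⊢ ··c··> n20, ··c··> n23
  n16 = c.(0 + 0) | ((0 + 0 + (0 + 0)) | c.0) | (a.0 + (0 + 0)) ⊢ ··a··> n24, ··c··> n21, ··c··> n23
  n17 = c.(0 + 0) | ((0 + 0 + (0 + 0)) | c.c.0) | 0 ⊢ ··c··> n22, ··c··> n24
  n18 = b.c.(0 + 0) | ((0 + 0 + (0 + 0)) | c.0) | 0 ⊢ ··b··> n24, ··c··> n25
  n19 = b.c.(0 + 0) | ((0 + 0 + (0 + 0)) | 0) | (a.0 + (0 + 0)) ⊢ ··a··> n25, ··b··> n23
  n20 = (0 + 0) | ((0 + 0 + (0 + 0)) | 0) | (c.(a.0 + (0 + 0)) + (c.0)\{a,c} | (0 | 0 | (0 + 0))) ⊢ ··c··> n26
  n21 = (0 + 0) | ((0 + 0 + (0 + 0)) | c.0) | (a.0 + (0 + 0)) ⊢ ··a··> n27, ··c··> n26
  n22 = (0 + 0) | ((0 + 0 + (0 + 0)) | c.c.0) | 0 ⊢ ··c··> n27
  n23 = c.(0 + 0) | ((0 + 0 + (0 + 0)) | 0) | (a.0 + (0 + 0)) ⊢ ··a··> n28, ··c··> n26
  n24 = c.(0 + 0) | ((0 + 0 + (0 + 0)) | c.0) | 0 ⊢ ··c··> n27, ··c··> n28
  n25 = b.c.(0 + 0) | ((0 + 0 + (0 + 0)) | 0) | 0 ⊢ ··b··> n28
  n26 = (0 + 0) | ((0 + 0 + (0 + 0)) | 0) | (a.0 + (0 + 0)) ⊢ ··a··> n29
  n27 = (0 + 0) | ((0 + 0 + (0 + 0)) | c.0) | 0 ⊢ ··c··> n29
  n28 = c.(0 + 0) | ((0 + 0 + (0 + 0)) | 0) | 0 ⊢ ··c··> n29
  n29 = (0 + 0) | ((0 + 0 + (0 + 0)) | 0) | 0 ⊢ ·
Bisimilarity quotient blocks:
  B0 = {m0}
  B1 = {m1, n2}
  B2 = {m4, m5, n6, n7}
  B3 = {m10, m12, n13, n15}
  B4 = {m17, n1, n20}
  B5 = {m23, n26, n5}
  B6 = {m26, n12, n29}
  B7 = {m18, m20, n21, n23}
  B8 = {m24, m25, n27, n28}
  B9 = {m11, m13, n14, n16}
  B10 = {m19, m21, n22, n24}
  B11 = {m6, n8}
  B12 = {m14, n17}
  B13 = {m3}
  B14 = {m9}
  B15 = {m16, n18}
  B16 = {m22, n25}
  B17 = {m8, n10}
  B18 = {m15, n19}
  B19 = {m2, n4}
  B20 = {m7, n11}
  B21 = {n0}
  B22 = {n3}
  B23 = {n9}
m0 ∈ B0, n0 ∈ B21 → different blocks

not bisimilar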